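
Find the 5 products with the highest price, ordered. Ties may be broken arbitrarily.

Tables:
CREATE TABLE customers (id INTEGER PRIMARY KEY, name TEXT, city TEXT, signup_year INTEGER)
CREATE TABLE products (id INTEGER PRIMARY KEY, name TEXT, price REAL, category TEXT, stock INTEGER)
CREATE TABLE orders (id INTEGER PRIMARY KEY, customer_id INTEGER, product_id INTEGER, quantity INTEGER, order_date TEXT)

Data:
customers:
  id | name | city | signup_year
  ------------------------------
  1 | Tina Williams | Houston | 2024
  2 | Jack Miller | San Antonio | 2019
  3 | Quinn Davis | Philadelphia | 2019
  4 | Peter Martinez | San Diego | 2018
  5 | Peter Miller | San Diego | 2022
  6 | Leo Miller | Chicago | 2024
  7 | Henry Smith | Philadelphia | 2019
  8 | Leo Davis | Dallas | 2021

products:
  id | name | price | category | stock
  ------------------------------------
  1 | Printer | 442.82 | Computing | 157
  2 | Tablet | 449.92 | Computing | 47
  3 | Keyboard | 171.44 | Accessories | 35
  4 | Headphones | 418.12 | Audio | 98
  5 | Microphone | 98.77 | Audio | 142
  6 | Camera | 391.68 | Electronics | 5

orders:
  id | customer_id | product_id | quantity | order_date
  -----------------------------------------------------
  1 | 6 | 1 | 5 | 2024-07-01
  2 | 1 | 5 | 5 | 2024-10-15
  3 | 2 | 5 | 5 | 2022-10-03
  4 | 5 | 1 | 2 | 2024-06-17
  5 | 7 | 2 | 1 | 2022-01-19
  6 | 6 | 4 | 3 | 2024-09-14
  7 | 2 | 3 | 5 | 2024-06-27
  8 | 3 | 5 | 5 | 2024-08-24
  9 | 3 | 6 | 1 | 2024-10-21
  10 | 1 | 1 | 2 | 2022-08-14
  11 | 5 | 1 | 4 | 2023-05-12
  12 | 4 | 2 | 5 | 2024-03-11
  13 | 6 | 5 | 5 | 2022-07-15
SELECT name, price FROM products ORDER BY price DESC LIMIT 5

Execution result:
name | price
Tablet | 449.92
Printer | 442.82
Headphones | 418.12
Camera | 391.68
Keyboard | 171.44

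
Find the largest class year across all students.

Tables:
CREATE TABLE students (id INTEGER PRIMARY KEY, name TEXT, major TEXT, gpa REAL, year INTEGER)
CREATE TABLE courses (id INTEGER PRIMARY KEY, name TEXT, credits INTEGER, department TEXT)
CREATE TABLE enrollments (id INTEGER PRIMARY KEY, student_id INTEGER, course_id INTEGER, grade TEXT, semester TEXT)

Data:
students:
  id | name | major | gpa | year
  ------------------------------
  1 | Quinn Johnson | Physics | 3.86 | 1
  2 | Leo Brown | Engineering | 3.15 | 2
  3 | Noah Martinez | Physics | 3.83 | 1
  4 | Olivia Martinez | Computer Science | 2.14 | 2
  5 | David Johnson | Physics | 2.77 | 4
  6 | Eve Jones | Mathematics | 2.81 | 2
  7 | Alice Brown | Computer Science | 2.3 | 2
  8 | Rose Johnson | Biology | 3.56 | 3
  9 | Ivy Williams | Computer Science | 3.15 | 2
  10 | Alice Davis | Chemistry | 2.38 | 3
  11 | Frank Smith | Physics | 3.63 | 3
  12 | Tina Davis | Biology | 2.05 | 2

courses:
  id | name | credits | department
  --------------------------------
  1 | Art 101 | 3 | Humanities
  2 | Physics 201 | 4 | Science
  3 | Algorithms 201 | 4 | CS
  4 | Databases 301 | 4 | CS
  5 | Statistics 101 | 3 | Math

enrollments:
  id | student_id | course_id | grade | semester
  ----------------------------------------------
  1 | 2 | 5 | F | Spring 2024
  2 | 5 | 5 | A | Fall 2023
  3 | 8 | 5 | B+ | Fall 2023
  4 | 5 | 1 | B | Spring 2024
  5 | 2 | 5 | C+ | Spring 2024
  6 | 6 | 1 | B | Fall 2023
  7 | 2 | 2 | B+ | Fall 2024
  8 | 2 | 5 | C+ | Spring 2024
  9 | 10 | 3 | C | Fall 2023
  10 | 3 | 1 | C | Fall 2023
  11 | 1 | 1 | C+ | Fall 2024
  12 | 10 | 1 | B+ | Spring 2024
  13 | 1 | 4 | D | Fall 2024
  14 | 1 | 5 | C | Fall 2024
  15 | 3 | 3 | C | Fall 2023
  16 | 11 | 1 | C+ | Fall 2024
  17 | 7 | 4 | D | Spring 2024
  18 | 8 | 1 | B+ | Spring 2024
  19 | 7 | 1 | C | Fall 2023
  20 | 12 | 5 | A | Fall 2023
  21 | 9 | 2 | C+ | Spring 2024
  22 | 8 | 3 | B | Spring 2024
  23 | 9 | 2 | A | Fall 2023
SELECT MAX(year) FROM students

Execution result:
4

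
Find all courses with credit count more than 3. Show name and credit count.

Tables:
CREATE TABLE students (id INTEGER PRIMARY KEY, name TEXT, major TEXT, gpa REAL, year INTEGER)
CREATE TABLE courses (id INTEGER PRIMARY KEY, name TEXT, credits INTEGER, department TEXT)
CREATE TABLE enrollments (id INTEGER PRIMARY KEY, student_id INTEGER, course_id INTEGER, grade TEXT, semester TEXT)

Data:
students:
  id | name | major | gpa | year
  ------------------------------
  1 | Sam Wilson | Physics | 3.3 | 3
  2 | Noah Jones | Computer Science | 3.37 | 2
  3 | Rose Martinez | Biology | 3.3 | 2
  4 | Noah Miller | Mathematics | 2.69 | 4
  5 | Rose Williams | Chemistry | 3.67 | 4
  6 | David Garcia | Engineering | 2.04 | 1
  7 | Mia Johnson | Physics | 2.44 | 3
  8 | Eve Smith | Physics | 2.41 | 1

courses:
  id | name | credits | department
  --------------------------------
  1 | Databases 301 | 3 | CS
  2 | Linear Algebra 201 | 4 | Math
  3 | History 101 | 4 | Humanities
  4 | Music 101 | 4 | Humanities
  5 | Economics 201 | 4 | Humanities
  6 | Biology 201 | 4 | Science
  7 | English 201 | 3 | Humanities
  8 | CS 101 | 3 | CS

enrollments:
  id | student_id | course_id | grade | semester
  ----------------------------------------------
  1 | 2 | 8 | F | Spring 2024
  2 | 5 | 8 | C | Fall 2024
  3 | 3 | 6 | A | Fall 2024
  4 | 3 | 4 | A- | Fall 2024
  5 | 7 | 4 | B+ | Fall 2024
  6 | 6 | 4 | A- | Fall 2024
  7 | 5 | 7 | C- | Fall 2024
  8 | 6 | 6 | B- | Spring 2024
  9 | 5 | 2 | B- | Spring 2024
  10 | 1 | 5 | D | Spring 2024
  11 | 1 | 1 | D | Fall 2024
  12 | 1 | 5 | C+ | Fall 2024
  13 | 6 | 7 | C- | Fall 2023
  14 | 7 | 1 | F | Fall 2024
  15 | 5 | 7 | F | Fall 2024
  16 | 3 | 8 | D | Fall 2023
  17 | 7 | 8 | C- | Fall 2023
SELECT name, credits FROM courses WHERE credits > 3

Execution result:
name | credits
Linear Algebra 201 | 4
History 101 | 4
Music 101 | 4
Economics 201 | 4
Biology 201 | 4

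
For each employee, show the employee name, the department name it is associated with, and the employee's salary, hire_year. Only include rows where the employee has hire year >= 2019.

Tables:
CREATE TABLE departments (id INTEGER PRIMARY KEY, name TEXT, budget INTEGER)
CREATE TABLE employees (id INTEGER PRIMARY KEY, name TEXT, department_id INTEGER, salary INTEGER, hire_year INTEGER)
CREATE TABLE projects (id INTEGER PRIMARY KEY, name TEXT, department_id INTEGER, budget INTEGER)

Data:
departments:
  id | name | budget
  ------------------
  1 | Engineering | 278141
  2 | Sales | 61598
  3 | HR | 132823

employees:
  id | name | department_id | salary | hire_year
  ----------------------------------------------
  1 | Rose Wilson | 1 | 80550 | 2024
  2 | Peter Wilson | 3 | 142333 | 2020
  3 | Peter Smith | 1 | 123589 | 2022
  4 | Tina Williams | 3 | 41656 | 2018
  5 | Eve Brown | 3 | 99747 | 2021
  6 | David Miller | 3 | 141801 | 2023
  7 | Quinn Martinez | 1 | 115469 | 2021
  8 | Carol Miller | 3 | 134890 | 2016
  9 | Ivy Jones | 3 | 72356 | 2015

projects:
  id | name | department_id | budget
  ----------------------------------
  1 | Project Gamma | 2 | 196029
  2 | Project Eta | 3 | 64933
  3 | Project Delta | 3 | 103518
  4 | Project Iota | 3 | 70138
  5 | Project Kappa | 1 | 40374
SELECT c.name, p.name AS department, c.salary, c.hire_year FROM employees c JOIN departments p ON c.department_id = p.id WHERE c.hire_year >= 2019

Execution result:
name | department | salary | hire_year
Rose Wilson | Engineering | 80550 | 2024
Peter Wilson | HR | 142333 | 2020
Peter Smith | Engineering | 123589 | 2022
Eve Brown | HR | 99747 | 2021
David Miller | HR | 141801 | 2023
Quinn Martinez | Engineering | 115469 | 2021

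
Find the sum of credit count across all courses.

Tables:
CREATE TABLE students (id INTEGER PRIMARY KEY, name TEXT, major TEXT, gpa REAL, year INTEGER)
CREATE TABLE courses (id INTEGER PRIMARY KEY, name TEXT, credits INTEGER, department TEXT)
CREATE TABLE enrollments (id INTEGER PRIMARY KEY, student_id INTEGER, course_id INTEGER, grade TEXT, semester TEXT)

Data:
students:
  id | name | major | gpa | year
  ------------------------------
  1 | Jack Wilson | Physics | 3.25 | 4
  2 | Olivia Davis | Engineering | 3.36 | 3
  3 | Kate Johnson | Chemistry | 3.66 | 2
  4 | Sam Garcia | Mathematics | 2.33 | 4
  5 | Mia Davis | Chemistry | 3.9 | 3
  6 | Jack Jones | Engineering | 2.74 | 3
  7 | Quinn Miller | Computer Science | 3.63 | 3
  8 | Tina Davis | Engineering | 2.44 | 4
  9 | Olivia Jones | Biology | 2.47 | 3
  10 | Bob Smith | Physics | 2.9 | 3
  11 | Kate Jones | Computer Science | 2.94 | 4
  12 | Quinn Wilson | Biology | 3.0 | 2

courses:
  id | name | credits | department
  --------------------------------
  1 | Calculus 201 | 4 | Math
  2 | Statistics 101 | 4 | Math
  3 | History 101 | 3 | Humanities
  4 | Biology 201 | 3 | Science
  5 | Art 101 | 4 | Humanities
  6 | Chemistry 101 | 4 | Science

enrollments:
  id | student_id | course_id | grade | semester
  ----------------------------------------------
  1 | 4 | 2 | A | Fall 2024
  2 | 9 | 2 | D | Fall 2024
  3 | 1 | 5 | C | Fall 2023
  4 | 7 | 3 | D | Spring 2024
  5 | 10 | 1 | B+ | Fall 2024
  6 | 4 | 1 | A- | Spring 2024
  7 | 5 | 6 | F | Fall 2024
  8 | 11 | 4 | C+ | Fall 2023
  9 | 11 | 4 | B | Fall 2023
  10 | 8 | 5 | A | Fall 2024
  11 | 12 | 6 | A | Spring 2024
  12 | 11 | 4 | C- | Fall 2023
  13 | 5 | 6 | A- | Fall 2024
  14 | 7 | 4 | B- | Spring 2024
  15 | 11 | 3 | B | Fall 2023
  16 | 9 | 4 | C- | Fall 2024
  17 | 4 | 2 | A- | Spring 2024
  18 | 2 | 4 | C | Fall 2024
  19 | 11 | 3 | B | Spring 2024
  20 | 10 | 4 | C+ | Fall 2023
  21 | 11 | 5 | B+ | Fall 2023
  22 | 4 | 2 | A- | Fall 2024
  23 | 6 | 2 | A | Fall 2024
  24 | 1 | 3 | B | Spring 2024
SELECT SUM(credits) FROM courses

Execution result:
22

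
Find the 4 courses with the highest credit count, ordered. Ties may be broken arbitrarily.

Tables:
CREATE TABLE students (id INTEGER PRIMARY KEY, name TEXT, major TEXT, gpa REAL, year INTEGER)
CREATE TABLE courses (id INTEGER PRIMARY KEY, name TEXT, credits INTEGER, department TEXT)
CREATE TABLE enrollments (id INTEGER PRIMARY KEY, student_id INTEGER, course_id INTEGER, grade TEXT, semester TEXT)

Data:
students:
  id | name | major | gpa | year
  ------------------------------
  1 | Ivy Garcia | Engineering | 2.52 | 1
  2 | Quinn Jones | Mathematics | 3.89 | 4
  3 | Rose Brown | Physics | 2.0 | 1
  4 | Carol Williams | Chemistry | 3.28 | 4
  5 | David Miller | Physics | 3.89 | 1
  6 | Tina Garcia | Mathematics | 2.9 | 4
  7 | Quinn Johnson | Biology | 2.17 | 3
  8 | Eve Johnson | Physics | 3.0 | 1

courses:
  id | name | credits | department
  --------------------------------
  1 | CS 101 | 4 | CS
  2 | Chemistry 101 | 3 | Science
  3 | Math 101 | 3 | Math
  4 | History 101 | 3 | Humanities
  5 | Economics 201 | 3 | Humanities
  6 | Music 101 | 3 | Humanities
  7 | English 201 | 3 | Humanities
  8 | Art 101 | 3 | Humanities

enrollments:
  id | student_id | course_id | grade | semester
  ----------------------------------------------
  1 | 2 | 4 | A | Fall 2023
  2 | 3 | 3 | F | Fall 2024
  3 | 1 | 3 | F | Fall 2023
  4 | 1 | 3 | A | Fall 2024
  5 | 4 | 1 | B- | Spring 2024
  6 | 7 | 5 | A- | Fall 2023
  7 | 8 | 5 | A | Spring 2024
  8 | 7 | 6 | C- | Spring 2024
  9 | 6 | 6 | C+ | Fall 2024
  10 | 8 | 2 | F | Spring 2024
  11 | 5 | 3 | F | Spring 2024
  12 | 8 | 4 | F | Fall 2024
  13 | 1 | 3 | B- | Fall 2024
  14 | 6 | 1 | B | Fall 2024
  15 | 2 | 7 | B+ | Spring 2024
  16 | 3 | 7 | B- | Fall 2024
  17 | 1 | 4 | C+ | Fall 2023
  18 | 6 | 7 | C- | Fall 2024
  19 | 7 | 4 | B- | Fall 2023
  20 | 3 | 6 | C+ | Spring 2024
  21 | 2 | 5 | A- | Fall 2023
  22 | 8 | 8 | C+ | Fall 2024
SELECT name, credits FROM courses ORDER BY credits DESC LIMIT 4

Execution result:
name | credits
CS 101 | 4
Chemistry 101 | 3
Math 101 | 3
History 101 | 3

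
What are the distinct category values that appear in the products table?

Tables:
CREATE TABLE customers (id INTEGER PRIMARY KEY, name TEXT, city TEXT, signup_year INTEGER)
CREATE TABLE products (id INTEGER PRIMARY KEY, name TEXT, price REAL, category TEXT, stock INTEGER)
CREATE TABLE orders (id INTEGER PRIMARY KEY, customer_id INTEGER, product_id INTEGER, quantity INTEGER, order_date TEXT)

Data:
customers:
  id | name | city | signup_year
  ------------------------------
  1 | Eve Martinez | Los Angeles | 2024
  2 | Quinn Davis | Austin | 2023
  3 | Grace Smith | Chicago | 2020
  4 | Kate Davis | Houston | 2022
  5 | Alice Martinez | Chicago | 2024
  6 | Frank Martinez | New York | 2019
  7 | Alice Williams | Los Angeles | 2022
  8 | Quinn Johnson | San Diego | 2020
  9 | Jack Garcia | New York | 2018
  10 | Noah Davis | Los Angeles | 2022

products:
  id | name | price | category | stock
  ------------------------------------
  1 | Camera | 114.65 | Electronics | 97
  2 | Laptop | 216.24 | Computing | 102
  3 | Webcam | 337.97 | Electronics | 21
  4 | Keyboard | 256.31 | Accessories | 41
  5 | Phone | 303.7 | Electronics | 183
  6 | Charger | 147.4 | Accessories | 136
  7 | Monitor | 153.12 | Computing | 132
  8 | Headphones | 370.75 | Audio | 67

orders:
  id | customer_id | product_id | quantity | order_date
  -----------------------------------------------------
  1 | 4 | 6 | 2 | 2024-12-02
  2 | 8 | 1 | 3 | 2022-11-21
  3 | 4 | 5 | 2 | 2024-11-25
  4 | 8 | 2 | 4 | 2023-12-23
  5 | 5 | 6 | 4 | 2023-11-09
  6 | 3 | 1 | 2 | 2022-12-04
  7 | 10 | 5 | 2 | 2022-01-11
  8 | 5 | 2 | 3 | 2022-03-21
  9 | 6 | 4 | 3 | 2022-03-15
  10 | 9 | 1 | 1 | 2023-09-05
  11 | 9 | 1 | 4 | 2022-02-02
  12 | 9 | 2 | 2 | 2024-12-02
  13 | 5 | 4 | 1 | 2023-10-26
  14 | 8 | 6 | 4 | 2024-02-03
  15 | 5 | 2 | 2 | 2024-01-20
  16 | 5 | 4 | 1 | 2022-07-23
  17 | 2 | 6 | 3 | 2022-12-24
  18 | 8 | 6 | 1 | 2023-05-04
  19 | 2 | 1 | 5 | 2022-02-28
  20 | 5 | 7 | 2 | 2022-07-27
SELECT DISTINCT category FROM products

Execution result:
category
Electronics
Computing
Accessories
Audio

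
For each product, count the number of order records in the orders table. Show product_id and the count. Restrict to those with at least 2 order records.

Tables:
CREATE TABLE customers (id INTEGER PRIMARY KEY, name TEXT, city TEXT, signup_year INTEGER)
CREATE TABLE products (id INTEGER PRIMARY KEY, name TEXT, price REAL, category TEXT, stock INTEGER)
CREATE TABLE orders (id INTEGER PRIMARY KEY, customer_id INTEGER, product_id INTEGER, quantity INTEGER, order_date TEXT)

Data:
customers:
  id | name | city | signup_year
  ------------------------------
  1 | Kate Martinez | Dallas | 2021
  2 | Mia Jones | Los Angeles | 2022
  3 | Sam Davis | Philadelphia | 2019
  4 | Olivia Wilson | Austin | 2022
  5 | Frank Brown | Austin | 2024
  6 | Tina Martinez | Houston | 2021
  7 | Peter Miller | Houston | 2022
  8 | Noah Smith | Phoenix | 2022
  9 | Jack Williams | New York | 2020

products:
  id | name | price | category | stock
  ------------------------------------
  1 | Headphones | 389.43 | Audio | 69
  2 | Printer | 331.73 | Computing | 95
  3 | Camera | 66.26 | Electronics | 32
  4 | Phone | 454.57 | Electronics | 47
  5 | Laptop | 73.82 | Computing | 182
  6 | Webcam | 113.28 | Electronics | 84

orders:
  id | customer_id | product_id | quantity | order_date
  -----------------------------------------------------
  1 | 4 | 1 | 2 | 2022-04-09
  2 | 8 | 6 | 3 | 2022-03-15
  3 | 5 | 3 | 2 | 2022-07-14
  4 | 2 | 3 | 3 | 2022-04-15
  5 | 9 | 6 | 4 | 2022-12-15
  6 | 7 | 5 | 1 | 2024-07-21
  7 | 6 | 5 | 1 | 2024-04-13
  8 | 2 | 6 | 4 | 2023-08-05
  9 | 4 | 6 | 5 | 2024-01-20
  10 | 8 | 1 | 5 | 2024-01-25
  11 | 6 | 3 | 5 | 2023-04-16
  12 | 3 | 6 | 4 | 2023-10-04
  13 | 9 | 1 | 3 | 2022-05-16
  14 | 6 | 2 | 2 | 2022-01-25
SELECT product_id, COUNT(*) AS order_count FROM orders GROUP BY product_id HAVING COUNT(*) >= 2

Execution result:
product_id | order_count
1 | 3
3 | 3
5 | 2
6 | 5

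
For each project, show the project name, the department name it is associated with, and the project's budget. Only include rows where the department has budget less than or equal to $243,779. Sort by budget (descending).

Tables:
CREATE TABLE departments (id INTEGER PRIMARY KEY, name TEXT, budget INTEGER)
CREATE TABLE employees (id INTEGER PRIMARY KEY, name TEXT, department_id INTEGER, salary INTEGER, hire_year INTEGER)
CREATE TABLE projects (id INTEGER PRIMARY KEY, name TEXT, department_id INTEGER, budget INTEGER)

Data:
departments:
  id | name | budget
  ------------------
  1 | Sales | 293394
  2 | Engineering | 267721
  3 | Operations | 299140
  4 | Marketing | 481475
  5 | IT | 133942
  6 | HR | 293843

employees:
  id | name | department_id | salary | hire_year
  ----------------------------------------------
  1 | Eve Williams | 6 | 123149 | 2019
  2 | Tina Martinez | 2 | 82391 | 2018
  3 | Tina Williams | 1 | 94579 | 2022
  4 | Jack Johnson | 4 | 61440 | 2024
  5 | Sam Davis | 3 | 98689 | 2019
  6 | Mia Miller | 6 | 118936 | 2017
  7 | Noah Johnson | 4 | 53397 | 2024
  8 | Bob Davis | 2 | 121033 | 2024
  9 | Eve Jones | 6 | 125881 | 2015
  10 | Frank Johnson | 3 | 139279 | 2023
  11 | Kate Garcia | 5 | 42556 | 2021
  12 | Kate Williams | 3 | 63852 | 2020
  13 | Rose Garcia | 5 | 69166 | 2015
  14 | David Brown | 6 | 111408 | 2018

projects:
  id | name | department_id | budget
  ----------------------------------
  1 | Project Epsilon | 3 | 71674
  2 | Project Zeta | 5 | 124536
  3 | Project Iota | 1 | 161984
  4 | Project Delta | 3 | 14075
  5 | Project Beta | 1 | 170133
SELECT c.name, p.name AS department, c.budget FROM projects c JOIN departments p ON c.department_id = p.id WHERE p.budget <= 243779 ORDER BY c.budget DESC

Execution result:
name | department | budget
Project Zeta | IT | 124536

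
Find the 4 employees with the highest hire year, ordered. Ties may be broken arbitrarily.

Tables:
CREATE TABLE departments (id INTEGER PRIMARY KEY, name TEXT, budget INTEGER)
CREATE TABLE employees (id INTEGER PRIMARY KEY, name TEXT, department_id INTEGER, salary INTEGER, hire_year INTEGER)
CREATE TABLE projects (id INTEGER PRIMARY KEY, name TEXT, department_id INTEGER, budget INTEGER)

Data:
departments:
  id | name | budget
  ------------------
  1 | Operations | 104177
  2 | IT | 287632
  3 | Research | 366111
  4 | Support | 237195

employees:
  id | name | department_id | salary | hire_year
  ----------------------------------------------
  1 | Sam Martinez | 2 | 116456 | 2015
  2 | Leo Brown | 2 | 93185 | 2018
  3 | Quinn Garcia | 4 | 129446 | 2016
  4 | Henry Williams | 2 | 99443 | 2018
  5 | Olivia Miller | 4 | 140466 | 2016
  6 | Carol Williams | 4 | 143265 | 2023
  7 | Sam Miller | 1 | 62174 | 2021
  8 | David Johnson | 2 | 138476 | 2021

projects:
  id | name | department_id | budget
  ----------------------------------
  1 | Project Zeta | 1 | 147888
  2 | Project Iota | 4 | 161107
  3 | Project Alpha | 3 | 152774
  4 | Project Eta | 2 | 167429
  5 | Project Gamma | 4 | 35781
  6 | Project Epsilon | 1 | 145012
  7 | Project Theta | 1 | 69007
SELECT name, hire_year FROM employees ORDER BY hire_year DESC LIMIT 4

Execution result:
name | hire_year
Carol Williams | 2023
Sam Miller | 2021
David Johnson | 2021
Leo Brown | 2018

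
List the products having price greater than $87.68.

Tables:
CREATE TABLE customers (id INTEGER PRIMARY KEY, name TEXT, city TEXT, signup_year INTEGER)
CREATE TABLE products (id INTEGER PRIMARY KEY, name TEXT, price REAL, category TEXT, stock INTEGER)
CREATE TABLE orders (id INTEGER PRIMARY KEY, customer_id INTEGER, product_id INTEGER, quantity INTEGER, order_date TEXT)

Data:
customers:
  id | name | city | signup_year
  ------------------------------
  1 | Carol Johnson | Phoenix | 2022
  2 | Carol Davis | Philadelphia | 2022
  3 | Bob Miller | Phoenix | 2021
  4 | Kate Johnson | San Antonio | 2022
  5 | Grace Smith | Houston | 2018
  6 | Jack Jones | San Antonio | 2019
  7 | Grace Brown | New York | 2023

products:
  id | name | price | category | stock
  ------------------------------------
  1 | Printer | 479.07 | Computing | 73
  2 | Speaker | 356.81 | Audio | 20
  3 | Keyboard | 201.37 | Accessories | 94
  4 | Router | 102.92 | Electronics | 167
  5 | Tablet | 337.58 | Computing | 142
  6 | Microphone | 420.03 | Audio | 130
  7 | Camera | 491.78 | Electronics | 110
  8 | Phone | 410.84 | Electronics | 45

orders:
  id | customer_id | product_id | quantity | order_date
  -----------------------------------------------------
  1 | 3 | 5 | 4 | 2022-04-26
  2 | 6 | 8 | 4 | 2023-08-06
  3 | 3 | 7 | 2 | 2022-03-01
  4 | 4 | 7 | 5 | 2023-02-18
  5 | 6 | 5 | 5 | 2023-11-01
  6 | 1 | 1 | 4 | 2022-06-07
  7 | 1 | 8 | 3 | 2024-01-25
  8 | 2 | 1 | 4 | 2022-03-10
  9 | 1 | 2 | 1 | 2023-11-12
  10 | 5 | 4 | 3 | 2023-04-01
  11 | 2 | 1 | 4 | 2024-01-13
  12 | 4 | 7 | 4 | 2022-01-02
SELECT name, price FROM products WHERE price > 87.68

Execution result:
name | price
Printer | 479.07
Speaker | 356.81
Keyboard | 201.37
Router | 102.92
Tablet | 337.58
Microphone | 420.03
Camera | 491.78
Phone | 410.84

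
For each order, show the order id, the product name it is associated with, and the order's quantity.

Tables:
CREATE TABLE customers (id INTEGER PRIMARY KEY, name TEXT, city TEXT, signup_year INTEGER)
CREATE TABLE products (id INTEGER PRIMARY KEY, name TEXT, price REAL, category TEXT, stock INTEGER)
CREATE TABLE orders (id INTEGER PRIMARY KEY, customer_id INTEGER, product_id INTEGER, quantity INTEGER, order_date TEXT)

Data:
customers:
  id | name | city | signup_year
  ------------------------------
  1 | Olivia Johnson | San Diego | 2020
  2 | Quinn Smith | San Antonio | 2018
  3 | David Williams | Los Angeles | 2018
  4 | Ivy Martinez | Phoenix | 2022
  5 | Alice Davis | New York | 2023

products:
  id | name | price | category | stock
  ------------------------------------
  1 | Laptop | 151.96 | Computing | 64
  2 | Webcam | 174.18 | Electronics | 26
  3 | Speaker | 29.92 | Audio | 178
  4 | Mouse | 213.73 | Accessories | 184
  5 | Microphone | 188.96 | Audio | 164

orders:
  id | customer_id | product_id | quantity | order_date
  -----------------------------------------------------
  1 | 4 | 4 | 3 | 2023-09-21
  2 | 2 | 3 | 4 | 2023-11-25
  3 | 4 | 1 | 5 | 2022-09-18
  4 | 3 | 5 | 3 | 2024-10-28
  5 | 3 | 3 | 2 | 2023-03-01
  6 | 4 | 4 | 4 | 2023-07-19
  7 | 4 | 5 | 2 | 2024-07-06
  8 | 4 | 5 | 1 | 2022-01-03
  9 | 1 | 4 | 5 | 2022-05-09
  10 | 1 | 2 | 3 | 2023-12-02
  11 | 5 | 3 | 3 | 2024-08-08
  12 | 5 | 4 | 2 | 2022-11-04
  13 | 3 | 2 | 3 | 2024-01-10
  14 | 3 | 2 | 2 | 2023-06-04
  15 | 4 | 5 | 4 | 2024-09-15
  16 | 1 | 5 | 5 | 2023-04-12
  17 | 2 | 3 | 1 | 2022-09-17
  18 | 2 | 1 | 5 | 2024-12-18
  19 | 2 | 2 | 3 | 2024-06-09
SELECT c.id, p.name AS product, c.quantity FROM orders c JOIN products p ON c.product_id = p.id

Execution result:
id | product | quantity
1 | Mouse | 3
2 | Speaker | 4
3 | Laptop | 5
4 | Microphone | 3
5 | Speaker | 2
6 | Mouse | 4
7 | Microphone | 2
8 | Microphone | 1
9 | Mouse | 5
10 | Webcam | 3
11 | Speaker | 3
12 | Mouse | 2
13 | Webcam | 3
14 | Webcam | 2
15 | Microphone | 4
16 | Microphone | 5
17 | Speaker | 1
18 | Laptop | 5
19 | Webcam | 3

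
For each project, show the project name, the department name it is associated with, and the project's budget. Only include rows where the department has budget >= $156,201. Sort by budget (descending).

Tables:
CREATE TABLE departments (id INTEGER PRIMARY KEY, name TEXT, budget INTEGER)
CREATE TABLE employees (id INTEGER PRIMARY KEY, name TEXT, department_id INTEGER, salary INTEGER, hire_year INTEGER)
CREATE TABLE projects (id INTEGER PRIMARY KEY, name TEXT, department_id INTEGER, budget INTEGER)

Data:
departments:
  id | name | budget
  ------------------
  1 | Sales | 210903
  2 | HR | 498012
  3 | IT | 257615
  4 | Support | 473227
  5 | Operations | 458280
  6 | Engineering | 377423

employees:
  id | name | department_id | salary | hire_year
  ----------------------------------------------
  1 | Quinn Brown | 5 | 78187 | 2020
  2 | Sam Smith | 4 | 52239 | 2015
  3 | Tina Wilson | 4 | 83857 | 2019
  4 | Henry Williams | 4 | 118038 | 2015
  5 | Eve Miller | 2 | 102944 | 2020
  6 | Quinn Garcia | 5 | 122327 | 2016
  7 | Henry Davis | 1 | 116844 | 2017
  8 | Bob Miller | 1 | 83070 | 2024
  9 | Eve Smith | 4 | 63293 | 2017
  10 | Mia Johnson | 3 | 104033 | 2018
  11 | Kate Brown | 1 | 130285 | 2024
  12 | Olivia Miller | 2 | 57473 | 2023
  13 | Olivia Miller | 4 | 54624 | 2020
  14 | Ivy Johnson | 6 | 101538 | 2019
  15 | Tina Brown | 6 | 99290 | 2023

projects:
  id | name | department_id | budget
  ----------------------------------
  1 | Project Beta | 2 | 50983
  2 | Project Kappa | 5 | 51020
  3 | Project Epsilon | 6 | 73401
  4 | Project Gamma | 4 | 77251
SELECT c.name, p.name AS department, c.budget FROM projects c JOIN departments p ON c.department_id = p.id WHERE p.budget >= 156201 ORDER BY c.budget DESC

Execution result:
name | department | budget
Project Gamma | Support | 77251
Project Epsilon | Engineering | 73401
Project Kappa | Operations | 51020
Project Beta | HR | 50983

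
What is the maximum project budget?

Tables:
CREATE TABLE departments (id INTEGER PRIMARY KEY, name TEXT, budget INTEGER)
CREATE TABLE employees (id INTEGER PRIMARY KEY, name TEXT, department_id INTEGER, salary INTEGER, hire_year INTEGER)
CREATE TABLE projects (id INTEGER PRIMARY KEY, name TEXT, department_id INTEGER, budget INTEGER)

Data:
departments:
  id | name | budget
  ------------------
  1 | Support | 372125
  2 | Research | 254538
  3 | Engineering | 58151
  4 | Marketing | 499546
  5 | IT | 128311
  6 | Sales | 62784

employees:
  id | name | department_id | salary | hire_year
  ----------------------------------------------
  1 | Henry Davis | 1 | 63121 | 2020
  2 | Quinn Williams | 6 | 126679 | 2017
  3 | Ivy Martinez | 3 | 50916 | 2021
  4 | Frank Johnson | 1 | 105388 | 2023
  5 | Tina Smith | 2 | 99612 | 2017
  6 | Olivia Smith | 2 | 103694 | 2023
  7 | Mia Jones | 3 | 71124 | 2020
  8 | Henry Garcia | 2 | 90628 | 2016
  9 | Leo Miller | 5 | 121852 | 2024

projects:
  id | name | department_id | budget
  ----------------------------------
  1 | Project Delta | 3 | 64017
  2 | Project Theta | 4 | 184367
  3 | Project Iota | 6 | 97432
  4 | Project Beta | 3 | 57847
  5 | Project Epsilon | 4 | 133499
SELECT MAX(budget) FROM projects

Execution result:
184367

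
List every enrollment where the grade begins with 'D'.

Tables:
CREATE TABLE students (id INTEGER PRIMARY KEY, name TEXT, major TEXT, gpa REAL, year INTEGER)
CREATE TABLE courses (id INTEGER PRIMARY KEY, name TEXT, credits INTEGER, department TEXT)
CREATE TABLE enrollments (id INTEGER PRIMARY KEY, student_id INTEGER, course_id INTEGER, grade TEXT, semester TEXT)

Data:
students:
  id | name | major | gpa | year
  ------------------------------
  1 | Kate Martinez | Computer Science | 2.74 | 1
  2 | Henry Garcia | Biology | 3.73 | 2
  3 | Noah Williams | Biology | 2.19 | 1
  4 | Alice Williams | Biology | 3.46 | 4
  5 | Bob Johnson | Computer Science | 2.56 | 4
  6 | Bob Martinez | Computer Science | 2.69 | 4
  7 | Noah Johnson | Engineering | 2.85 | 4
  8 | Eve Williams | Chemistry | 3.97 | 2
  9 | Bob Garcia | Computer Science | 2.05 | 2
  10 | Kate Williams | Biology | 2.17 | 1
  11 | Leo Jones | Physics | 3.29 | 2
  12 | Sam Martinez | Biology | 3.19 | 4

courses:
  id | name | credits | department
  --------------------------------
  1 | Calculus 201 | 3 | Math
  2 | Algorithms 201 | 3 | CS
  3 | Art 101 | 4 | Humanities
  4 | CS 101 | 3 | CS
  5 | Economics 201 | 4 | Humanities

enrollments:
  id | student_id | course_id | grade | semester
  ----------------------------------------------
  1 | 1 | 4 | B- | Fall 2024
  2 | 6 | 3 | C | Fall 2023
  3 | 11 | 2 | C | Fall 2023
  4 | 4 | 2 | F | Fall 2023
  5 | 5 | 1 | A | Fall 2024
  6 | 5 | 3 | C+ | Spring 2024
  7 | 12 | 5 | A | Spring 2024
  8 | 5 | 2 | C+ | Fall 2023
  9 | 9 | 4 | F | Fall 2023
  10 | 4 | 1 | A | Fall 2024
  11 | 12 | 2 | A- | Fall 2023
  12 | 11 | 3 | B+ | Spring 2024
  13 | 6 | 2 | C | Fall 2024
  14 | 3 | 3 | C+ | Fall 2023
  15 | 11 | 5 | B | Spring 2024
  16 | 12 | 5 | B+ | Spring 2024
SELECT id, grade FROM enrollments WHERE grade LIKE 'D%'

Execution result:
(no rows)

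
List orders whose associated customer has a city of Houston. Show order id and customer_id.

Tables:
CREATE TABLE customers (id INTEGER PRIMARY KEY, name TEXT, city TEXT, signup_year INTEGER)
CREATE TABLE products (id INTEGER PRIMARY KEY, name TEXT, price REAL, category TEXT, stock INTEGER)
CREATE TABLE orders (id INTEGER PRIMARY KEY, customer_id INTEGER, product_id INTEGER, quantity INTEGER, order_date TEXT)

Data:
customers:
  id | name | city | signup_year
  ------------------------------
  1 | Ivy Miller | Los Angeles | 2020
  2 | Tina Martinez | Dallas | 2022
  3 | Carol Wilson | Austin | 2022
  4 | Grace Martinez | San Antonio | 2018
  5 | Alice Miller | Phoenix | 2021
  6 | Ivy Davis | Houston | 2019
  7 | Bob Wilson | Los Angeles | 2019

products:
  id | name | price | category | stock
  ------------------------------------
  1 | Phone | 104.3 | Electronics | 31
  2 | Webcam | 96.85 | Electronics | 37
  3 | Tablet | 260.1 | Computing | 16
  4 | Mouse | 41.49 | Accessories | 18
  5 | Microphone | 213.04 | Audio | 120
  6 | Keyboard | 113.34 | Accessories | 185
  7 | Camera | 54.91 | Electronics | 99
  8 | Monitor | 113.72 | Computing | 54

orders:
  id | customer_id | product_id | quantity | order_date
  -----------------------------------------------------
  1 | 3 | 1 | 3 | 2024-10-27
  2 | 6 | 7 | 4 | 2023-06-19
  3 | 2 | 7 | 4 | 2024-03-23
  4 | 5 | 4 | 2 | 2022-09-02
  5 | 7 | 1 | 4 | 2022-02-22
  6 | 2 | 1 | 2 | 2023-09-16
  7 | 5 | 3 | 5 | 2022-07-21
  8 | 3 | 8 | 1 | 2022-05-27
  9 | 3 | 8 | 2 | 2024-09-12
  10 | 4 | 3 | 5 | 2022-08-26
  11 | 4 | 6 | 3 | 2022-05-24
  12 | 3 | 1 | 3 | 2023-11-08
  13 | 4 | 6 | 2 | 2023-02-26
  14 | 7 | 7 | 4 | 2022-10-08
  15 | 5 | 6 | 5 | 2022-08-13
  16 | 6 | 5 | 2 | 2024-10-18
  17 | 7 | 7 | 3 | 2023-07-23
SELECT id, customer_id FROM orders WHERE customer_id IN (SELECT id FROM customers WHERE city = 'Houston')

Execution result:
id | customer_id
2 | 6
16 | 6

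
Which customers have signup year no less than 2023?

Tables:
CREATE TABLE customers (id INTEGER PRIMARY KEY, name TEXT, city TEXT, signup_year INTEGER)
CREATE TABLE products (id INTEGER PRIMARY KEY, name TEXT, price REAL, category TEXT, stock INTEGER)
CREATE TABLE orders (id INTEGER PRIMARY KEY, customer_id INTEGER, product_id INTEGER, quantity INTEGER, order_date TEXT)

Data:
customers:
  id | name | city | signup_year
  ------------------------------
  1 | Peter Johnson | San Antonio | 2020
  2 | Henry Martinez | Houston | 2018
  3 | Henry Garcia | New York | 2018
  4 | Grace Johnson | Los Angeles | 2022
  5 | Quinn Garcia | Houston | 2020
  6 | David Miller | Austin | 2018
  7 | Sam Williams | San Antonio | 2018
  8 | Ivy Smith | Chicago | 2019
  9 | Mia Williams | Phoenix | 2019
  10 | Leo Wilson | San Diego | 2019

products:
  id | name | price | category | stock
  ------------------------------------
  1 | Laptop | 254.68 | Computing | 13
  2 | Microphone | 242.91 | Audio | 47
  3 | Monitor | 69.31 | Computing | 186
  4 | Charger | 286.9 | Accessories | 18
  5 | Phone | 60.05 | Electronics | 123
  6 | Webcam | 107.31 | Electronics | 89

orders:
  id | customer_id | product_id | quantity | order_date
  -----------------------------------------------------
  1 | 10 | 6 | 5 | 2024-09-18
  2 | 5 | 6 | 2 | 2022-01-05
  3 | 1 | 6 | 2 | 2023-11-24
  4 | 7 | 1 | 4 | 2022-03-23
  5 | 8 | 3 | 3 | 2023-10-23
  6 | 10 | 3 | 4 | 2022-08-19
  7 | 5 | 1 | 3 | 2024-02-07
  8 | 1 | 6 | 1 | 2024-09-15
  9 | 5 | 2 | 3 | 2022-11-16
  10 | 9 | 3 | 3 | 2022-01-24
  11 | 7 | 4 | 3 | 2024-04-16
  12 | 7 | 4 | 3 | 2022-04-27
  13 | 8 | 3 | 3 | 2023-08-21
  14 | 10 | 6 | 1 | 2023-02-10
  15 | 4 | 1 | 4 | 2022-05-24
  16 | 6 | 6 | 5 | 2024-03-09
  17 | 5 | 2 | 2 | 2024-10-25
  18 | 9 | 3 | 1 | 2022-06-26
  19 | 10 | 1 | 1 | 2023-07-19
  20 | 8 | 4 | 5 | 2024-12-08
SELECT name, signup_year FROM customers WHERE signup_year >= 2023

Execution result:
(no rows)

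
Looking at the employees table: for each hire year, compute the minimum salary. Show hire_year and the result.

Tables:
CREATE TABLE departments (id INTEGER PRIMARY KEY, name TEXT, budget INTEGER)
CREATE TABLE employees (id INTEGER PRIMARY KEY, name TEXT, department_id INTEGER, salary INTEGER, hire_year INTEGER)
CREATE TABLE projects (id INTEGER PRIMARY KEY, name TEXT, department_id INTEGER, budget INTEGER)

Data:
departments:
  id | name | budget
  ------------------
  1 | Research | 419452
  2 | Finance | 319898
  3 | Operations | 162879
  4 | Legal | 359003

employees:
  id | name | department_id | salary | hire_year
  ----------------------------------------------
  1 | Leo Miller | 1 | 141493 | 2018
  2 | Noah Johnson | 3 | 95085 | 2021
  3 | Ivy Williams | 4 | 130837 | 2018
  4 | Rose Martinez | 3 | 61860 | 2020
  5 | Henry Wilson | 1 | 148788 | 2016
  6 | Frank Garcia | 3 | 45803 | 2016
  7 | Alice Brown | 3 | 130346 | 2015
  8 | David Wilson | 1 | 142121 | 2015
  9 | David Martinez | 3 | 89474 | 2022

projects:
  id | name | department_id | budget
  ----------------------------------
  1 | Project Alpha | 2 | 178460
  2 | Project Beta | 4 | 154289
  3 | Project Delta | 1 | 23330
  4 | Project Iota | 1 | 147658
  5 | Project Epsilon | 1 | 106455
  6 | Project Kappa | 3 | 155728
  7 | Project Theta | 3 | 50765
SELECT hire_year, MIN(salary) AS min_salary FROM employees GROUP BY hire_year

Execution result:
hire_year | min_salary
2015 | 130346
2016 | 45803
2018 | 130837
2020 | 61860
2021 | 95085
2022 | 89474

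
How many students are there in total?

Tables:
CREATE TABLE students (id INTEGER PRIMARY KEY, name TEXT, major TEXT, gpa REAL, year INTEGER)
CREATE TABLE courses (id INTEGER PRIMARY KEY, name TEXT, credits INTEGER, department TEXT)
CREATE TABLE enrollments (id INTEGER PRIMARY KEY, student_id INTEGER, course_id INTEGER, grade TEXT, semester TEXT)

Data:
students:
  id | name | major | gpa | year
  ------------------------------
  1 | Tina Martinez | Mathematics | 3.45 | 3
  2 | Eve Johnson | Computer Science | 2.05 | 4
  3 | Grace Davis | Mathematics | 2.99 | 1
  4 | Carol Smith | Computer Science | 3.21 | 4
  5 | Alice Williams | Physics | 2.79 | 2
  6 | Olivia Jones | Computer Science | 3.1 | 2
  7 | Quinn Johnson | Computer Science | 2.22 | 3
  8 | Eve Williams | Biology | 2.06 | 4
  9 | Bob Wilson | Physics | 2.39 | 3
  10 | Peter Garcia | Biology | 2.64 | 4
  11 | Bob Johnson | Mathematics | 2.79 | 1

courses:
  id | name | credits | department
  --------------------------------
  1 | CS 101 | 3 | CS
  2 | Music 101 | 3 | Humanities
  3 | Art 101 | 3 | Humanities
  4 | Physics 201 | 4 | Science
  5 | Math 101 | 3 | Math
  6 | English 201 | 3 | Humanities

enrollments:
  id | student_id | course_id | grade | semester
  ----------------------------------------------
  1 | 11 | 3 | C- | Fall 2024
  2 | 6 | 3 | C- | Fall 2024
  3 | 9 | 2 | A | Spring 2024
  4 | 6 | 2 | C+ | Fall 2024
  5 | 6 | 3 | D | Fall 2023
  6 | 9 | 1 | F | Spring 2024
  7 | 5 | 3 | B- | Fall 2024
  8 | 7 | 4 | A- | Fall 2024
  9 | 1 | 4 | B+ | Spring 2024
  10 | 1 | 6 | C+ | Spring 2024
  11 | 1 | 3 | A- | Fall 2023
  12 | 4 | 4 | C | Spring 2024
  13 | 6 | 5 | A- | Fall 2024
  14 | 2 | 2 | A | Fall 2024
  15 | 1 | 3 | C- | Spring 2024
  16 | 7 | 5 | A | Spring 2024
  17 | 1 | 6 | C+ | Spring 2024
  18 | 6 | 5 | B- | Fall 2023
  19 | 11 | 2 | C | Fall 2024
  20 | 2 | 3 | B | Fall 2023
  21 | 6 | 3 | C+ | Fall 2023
SELECT COUNT(*) FROM students

Execution result:
11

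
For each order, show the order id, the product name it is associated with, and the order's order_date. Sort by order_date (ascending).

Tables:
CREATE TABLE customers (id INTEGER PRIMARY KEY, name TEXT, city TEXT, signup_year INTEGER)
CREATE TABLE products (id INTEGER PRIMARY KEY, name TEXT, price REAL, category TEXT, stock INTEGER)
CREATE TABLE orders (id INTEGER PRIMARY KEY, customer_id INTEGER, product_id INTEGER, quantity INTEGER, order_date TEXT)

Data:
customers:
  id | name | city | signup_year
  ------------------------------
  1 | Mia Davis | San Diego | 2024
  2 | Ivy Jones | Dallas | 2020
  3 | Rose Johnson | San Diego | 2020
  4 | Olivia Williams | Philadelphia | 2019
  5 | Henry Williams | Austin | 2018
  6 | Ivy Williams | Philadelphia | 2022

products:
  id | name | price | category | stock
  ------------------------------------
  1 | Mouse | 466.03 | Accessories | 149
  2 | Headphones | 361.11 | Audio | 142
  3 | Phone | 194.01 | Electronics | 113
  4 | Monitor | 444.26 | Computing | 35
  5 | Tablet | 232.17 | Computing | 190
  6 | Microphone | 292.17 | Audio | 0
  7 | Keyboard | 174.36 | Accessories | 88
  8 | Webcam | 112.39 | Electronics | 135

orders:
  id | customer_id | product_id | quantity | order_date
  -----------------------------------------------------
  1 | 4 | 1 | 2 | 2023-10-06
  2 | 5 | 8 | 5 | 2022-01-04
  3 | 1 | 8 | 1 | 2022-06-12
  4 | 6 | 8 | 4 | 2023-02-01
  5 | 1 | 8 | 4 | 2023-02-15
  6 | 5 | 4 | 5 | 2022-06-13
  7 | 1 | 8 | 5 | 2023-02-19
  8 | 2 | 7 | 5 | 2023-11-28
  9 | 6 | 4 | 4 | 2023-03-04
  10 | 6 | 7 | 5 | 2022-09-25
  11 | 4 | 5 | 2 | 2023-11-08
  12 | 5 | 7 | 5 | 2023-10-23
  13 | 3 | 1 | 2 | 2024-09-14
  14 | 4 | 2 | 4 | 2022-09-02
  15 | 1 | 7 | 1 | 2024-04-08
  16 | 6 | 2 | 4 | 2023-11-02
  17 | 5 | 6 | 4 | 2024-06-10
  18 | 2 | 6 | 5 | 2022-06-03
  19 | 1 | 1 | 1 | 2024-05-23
SELECT c.id, p.name AS product, c.order_date FROM orders c JOIN products p ON c.product_id = p.id ORDER BY c.order_date ASC

Execution result:
id | product | order_date
2 | Webcam | 2022-01-04
18 | Microphone | 2022-06-03
3 | Webcam | 2022-06-12
6 | Monitor | 2022-06-13
14 | Headphones | 2022-09-02
10 | Keyboard | 2022-09-25
4 | Webcam | 2023-02-01
5 | Webcam | 2023-02-15
7 | Webcam | 2023-02-19
9 | Monitor | 2023-03-04
1 | Mouse | 2023-10-06
12 | Keyboard | 2023-10-23
16 | Headphones | 2023-11-02
11 | Tablet | 2023-11-08
8 | Keyboard | 2023-11-28
15 | Keyboard | 2024-04-08
19 | Mouse | 2024-05-23
17 | Microphone | 2024-06-10
13 | Mouse | 2024-09-14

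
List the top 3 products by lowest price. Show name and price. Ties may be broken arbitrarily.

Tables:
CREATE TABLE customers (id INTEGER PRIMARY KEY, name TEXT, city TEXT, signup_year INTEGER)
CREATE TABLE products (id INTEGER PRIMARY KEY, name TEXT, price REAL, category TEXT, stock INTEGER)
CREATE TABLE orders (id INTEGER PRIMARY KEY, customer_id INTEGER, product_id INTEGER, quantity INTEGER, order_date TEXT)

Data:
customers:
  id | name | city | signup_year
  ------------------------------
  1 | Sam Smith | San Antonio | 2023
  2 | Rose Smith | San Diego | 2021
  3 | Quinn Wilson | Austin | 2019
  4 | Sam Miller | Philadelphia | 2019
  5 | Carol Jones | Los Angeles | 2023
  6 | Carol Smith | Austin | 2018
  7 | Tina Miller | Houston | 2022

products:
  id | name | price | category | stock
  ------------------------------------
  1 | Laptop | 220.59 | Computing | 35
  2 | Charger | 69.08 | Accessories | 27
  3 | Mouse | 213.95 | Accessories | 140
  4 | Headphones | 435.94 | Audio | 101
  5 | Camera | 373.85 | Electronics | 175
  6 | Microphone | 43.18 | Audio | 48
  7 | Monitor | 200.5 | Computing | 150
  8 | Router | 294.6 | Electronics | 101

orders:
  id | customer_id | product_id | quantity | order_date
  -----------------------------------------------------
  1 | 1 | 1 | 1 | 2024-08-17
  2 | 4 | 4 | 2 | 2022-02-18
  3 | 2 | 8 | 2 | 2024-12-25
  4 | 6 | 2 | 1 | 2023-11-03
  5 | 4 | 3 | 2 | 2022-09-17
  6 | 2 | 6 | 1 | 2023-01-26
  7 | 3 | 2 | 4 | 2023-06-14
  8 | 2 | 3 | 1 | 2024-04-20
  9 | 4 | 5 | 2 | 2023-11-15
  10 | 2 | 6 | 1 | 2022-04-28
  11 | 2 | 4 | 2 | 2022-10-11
SELECT name, price FROM products ORDER BY price ASC LIMIT 3

Execution result:
name | price
Microphone | 43.18
Charger | 69.08
Monitor | 200.50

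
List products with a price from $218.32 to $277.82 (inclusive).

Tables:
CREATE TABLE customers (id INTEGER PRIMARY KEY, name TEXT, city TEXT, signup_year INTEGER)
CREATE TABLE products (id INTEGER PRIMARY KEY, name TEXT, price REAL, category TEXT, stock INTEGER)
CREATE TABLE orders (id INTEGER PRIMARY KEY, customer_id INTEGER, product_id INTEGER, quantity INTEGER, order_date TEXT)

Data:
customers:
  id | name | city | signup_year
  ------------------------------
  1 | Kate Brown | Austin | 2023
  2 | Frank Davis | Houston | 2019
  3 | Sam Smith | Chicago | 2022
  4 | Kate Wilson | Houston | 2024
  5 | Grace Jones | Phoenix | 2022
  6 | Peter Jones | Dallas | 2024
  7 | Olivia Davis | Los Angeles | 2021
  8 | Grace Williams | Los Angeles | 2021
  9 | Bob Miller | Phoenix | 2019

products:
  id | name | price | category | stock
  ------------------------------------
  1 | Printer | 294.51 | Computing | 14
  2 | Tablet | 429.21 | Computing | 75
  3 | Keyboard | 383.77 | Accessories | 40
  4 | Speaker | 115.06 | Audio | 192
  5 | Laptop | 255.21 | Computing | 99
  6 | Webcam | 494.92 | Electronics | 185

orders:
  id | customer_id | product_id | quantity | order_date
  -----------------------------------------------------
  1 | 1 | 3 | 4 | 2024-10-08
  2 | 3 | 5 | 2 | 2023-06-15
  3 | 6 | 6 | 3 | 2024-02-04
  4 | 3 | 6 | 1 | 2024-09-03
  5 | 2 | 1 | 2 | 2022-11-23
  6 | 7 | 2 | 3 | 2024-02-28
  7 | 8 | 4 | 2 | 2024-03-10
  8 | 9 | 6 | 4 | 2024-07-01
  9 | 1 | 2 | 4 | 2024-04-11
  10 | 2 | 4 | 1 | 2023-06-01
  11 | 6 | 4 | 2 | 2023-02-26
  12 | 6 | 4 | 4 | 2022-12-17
SELECT name, price FROM products WHERE price BETWEEN 218.32 AND 277.82

Execution result:
name | price
Laptop | 255.21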